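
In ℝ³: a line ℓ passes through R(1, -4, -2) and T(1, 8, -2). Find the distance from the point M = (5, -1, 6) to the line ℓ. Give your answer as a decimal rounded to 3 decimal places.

A direction vector for ℓ is T − R = (0, 12, 0).
Taking (1, -4, -2) on ℓ with direction v = (0, 12, 0): w = M − (1, -4, -2) = (4, 3, 8), and w × v = (-96, 0, 48).
Distance = |w × v| / |v| = √11520 / √144 ≈ 8.944.

8.944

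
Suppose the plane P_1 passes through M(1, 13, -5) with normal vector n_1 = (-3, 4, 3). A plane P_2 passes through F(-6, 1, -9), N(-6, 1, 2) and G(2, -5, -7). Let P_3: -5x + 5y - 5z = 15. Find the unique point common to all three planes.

P_1: n_1·r = n_1·M gives -3x + 4y + 3z = 34.
FN = (0, 0, 11), FG = (8, -6, 2); a normal to P_2 is FN × FG = (66, 88, 0).
Using F: P_2 has equation 66x + 88y = -308.
Solving the 3×3 linear system -3x + 4y + 3z = 34, 66x + 88y = -308, -5x + 5y - 5z = 15 (e.g. by elimination or Cramer's rule, determinant = 4950) gives (-6, 1, 4).

(-6, 1, 4)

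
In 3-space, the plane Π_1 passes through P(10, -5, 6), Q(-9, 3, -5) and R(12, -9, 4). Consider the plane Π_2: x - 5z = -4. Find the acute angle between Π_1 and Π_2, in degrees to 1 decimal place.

PQ = (-19, 8, -11), PR = (2, -4, -2); a normal to Π_1 is PQ × PR = (-60, -60, 60).
Using P: Π_1 has equation -60x - 60y + 60z = 60.
cos θ = |n₁·n₂| / (|n₁||n₂|) = |-360| / (√10800 · √26).
θ = arccos(0.67937) ≈ 47.2°.

47.2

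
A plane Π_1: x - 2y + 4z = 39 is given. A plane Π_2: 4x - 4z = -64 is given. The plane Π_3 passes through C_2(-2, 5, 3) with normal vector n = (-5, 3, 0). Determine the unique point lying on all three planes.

(-5, 0, 11)

Π_3: n·r = n·C_2 gives -5x + 3y = 25.
Solving the 3×3 linear system x - 2y + 4z = 39, 4x - 4z = -64, -5x + 3y = 25 (e.g. by elimination or Cramer's rule, determinant = 20) gives (-5, 0, 11).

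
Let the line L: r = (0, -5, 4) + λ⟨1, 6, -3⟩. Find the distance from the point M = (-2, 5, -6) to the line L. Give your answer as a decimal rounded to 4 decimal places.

5.9709

Taking (0, -5, 4) on L with direction v = (1, 6, -3): w = M − (0, -5, 4) = (-2, 10, -10), and w × v = (30, -16, -22).
Distance = |w × v| / |v| = √1640 / √46 ≈ 5.9709.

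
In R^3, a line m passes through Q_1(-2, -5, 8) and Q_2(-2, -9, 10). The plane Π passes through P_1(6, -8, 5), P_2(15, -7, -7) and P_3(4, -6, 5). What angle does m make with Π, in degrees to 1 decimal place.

18.5

A direction vector for m is Q_2 − Q_1 = (0, -4, 2).
P_1P_2 = (9, 1, -12), P_1P_3 = (-2, 2, 0); a normal to Π is P_1P_2 × P_1P_3 = (24, 24, 20).
Using P_1: Π has equation 24x + 24y + 20z = 52.
sin θ = |n·v| / (|n||v|) = |-56| / (√1552 · √20) = 0.31785.
θ ≈ 18.5°.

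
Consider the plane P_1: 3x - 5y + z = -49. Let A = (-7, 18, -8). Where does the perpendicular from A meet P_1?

(-1, 8, -6)

Foot = A − λn with λ = (n·A − d)/|n|² = (-119 − (-49))/35 = -2.
Foot = (-7, 18, -8) − (-2)·(3, -5, 1) = (-1, 8, -6).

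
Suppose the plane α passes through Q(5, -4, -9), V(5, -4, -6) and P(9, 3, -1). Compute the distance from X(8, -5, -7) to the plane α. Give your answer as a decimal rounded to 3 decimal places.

3.101

QV = (0, 0, 3), QP = (4, 7, 8); a normal to α is QV × QP = (-21, 12, 0).
Using Q: α has equation -21x + 12y = -153.
n·X − d = (-21)·(8) + (12)·(-5) + (0)·(-7) − (-153) = -75; |n| = √585.
Distance = |-75| / √585 = 75/√585 ≈ 3.101.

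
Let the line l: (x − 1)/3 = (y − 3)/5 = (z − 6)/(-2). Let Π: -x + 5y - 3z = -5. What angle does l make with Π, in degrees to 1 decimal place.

50.2

l has direction (3, 5, -2) through (1, 3, 6).
sin θ = |n·v| / (|n||v|) = |28| / (√35 · √38) = 0.76777.
θ ≈ 50.2°.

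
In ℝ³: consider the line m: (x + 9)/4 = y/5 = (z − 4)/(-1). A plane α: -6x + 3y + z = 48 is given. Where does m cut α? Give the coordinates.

m has direction (4, 5, -1) through (-9, 0, 4).
Substitute r = (-9, 0, 4) + t(4, 5, -1) into the plane: 58 + (-10)t = 48, so t = 1.
Intersection: (-9, 0, 4) + 1·(4, 5, -1) = (-5, 5, 3).

(-5, 5, 3)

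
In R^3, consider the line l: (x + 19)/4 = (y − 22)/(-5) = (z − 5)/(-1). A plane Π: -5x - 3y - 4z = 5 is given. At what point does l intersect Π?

l has direction (4, -5, -1) through (-19, 22, 5).
Substitute r = (-19, 22, 5) + t(4, -5, -1) into the plane: 9 + (-1)t = 5, so t = 4.
Intersection: (-19, 22, 5) + 4·(4, -5, -1) = (-3, 2, 1).

(-3, 2, 1)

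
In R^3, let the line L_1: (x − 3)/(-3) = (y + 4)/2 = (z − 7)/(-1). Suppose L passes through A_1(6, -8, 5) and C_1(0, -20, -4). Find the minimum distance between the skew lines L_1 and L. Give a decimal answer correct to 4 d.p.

L_1 has direction (-3, 2, -1) through (3, -4, 7).
A direction vector for L is C_1 − A_1 = (-6, -12, -9).
Common perpendicular direction n = (-3, 2, -1) × (-6, -12, -9) = (-30, -21, 48).
With w = (6, -8, 5) − (3, -4, 7) = (3, -4, -2), w · n = -102.
Distance = |w · n| / |n| = |-102| / √3645 ≈ 1.6895.

1.6895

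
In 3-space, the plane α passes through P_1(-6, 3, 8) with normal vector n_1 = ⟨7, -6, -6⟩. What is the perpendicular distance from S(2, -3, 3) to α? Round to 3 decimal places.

α: n_1·r = n_1·P_1 gives 7x - 6y - 6z = -108.
n·S − d = (7)·(2) + (-6)·(-3) + (-6)·(3) − (-108) = 122; |n| = √121.
Distance = |122| / √121 = 122/√121 ≈ 11.091.

11.091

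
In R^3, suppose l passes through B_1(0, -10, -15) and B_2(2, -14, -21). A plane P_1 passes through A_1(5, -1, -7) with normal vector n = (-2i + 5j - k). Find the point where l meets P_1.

A direction vector for l is B_2 − B_1 = (2, -4, -6).
P_1: n·r = n·A_1 gives -2x + 5y - z = -8.
Substitute r = (0, -10, -15) + t(2, -4, -6) into the plane: -35 + (-18)t = -8, so t = -3/2.
Intersection: (0, -10, -15) + (-3/2)·(2, -4, -6) = (-3, -4, -6).

(-3, -4, -6)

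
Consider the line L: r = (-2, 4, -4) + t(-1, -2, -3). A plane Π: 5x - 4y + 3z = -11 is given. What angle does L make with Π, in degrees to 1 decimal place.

13.1

sin θ = |n·v| / (|n||v|) = |-6| / (√50 · √14) = 0.22678.
θ ≈ 13.1°.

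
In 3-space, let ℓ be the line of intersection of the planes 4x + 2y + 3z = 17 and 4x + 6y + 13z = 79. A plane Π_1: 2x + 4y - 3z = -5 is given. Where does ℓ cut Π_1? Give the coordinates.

Direction of ℓ: (4, 2, 3) × (4, 6, 13) = (8, -40, 16).
A point on ℓ: solving the two plane equations with x = 2 gives (2, -12, 11).
Substitute r = (2, -12, 11) + t(8, -40, 16) into the plane: -77 + (-192)t = -5, so t = -3/8.
Intersection: (2, -12, 11) + (-3/8)·(8, -40, 16) = (-1, 3, 5).

(-1, 3, 5)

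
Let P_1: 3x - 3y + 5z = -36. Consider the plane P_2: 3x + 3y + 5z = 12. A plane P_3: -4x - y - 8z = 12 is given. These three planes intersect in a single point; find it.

(1, 8, -3)

Solving the 3×3 linear system 3x - 3y + 5z = -36, 3x + 3y + 5z = 12, -4x - y - 8z = 12 (e.g. by elimination or Cramer's rule, determinant = -24) gives (1, 8, -3).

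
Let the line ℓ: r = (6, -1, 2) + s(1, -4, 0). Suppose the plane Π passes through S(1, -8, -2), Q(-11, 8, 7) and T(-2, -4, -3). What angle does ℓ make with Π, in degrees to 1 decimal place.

SQ = (-12, 16, 9), ST = (-3, 4, -1); a normal to Π is SQ × ST = (-52, -39, 0).
Using S: Π has equation -52x - 39y = 260.
sin θ = |n·v| / (|n||v|) = |104| / (√4225 · √17) = 0.38806.
θ ≈ 22.8°.

22.8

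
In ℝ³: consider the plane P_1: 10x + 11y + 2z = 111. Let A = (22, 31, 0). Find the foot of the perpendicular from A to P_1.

Foot = A − λn with λ = (n·A − d)/|n|² = (561 − 111)/225 = 2.
Foot = (22, 31, 0) − 2·(10, 11, 2) = (2, 9, -4).

(2, 9, -4)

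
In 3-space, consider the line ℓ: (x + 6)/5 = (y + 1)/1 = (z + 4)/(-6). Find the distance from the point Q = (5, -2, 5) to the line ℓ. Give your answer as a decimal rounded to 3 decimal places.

ℓ has direction (5, 1, -6) through (-6, -1, -4).
Taking (-6, -1, -4) on ℓ with direction v = (5, 1, -6): w = Q − (-6, -1, -4) = (11, -1, 9), and w × v = (-3, 111, 16).
Distance = |w × v| / |v| = √12586 / √62 ≈ 14.248.

14.248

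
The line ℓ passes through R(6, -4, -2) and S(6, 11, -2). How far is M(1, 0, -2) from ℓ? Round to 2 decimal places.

A direction vector for ℓ is S − R = (0, 15, 0).
Taking (6, -4, -2) on ℓ with direction v = (0, 15, 0): w = M − (6, -4, -2) = (-5, 4, 0), and w × v = (0, 0, -75).
Distance = |w × v| / |v| = √5625 / √225 ≈ 5.00.

5.00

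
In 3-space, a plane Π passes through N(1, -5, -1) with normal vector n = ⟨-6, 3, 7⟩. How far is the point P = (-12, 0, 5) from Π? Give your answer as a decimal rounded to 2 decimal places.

Π: n·r = n·N gives -6x + 3y + 7z = -28.
n·P − d = (-6)·(-12) + (3)·(0) + (7)·(5) − (-28) = 135; |n| = √94.
Distance = |135| / √94 = 135/√94 ≈ 13.92.

13.92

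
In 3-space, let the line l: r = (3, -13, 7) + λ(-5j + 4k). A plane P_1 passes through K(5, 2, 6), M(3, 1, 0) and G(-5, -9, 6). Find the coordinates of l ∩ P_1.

KM = (-2, -1, -6), KG = (-10, -11, 0); a normal to P_1 is KM × KG = (-66, 60, 12).
Using K: P_1 has equation -66x + 60y + 12z = -138.
Substitute r = (3, -13, 7) + t(0, -5, 4) into the plane: -894 + (-252)t = -138, so t = -3.
Intersection: (3, -13, 7) + (-3)·(0, -5, 4) = (3, 2, -5).

(3, 2, -5)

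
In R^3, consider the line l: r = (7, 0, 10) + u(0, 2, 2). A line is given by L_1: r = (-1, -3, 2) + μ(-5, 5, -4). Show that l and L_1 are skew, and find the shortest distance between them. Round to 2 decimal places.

Common perpendicular direction n = (0, 2, 2) × (-5, 5, -4) = (-18, -10, 10).
With w = (-1, -3, 2) − (7, 0, 10) = (-8, -3, -8), w · n = 94.
Since n ≠ 0 the lines are not parallel, and w · n = 94 ≠ 0 so they do not intersect; hence they are skew.
Distance = |w · n| / |n| = |94| / √524 ≈ 4.11.

4.11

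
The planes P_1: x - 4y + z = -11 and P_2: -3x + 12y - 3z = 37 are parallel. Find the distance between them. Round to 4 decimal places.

Rescale P_2 by 1/(-3): x - 4y + z = -37/3. Then distance = |-11 − (-37/3)| / √18 ≈ 0.3143.

0.3143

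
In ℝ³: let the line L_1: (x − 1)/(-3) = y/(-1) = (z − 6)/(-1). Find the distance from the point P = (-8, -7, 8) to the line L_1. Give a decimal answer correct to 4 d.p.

L_1 has direction (-3, -1, -1) through (1, 0, 6).
Taking (1, 0, 6) on L_1 with direction v = (-3, -1, -1): w = P − (1, 0, 6) = (-9, -7, 2), and w × v = (9, -15, -12).
Distance = |w × v| / |v| = √450 / √11 ≈ 6.3960.

6.3960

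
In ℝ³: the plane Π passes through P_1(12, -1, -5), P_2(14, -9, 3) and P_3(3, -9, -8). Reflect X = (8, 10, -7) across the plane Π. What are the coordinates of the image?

(16, 4, -15)

P_1P_2 = (2, -8, 8), P_1P_3 = (-9, -8, -3); a normal to Π is P_1P_2 × P_1P_3 = (88, -66, -88).
Using P_1: Π has equation 88x - 66y - 88z = 1562.
λ = (n·X − d)/|n|² = (660 − 1562)/19844 = -1/22.
Reflection = X − 2λn = (8, 10, -7) − (-1/11)·(88, -66, -88) = (16, 4, -15).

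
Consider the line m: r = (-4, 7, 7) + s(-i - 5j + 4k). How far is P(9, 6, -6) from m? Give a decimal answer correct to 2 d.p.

Taking (-4, 7, 7) on m with direction v = (-1, -5, 4): w = P − (-4, 7, 7) = (13, -1, -13), and w × v = (-69, -39, -66).
Distance = |w × v| / |v| = √10638 / √42 ≈ 15.91.

15.91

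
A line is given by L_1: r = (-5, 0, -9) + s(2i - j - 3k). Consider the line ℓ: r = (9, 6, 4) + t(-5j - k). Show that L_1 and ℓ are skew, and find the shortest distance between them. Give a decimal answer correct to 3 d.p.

Common perpendicular direction n = (2, -1, -3) × (0, -5, -1) = (-14, 2, -10).
With w = (9, 6, 4) − (-5, 0, -9) = (14, 6, 13), w · n = -314.
Since n ≠ 0 the lines are not parallel, and w · n = -314 ≠ 0 so they do not intersect; hence they are skew.
Distance = |w · n| / |n| = |-314| / √300 ≈ 18.129.

18.129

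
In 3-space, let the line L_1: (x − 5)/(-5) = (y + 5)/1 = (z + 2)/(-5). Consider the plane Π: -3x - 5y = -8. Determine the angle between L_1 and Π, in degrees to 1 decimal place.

L_1 has direction (-5, 1, -5) through (5, -5, -2).
sin θ = |n·v| / (|n||v|) = |10| / (√34 · √51) = 0.24015.
θ ≈ 13.9°.

13.9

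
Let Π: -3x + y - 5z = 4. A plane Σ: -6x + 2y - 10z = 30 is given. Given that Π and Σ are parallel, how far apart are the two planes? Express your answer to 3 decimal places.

1.859

Rescale Σ by 1/2: -3x + y - 5z = 15. Then distance = |4 − 15| / √35 ≈ 1.859.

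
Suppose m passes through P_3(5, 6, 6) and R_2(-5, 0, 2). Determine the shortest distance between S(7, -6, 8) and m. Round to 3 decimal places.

11.801

A direction vector for m is R_2 − P_3 = (-10, -6, -4).
Taking (5, 6, 6) on m with direction v = (-10, -6, -4): w = S − (5, 6, 6) = (2, -12, 2), and w × v = (60, -12, -132).
Distance = |w × v| / |v| = √21168 / √152 ≈ 11.801.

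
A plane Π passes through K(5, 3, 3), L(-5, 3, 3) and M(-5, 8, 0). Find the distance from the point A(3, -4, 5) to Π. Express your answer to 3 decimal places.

KL = (-10, 0, 0), KM = (-10, 5, -3); a normal to Π is KL × KM = (0, -30, -50).
Using K: Π has equation -30y - 50z = -240.
n·A − d = (0)·(3) + (-30)·(-4) + (-50)·(5) − (-240) = 110; |n| = √3400.
Distance = |110| / √3400 = 110/√3400 ≈ 1.886.

1.886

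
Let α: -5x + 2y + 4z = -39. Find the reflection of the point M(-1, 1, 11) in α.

λ = (n·M − d)/|n|² = (51 − (-39))/45 = 2.
Reflection = M − 2λn = (-1, 1, 11) − 4·(-5, 2, 4) = (19, -7, -5).

(19, -7, -5)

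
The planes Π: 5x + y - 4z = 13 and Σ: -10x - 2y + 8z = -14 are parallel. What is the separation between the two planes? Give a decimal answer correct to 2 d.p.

Rescale Σ by 1/(-2): 5x + y - 4z = 7. Then distance = |13 − 7| / √42 ≈ 0.93.

0.93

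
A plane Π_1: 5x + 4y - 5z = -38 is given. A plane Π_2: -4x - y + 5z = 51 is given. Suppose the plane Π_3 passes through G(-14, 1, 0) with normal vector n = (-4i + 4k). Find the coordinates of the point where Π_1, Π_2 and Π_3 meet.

(-11, 8, 3)

Π_3: n·r = n·G gives -4x + 4z = 56.
Solving the 3×3 linear system 5x + 4y - 5z = -38, -4x - y + 5z = 51, -4x + 4z = 56 (e.g. by elimination or Cramer's rule, determinant = -16) gives (-11, 8, 3).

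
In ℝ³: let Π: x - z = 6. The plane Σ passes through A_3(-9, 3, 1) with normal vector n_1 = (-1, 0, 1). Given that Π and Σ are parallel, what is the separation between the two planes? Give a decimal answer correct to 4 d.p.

Σ: n_1·r = n_1·A_3 gives -x + z = 10.
Rescale Σ by 1/(-1): x - z = -10. Then distance = |6 − (-10)| / √2 ≈ 11.3137.

11.3137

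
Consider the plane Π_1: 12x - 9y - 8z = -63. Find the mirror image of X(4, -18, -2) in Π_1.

λ = (n·X − d)/|n|² = (226 − (-63))/289 = 1.
Reflection = X − 2λn = (4, -18, -2) − 2·(12, -9, -8) = (-20, 0, 14).

(-20, 0, 14)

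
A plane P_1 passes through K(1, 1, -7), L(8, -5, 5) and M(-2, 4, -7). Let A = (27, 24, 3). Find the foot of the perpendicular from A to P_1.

KL = (7, -6, 12), KM = (-3, 3, 0); a normal to P_1 is KL × KM = (-36, -36, 3).
Using K: P_1 has equation -36x - 36y + 3z = -93.
Foot = A − λn with λ = (n·A − d)/|n|² = (-1827 − (-93))/2601 = -2/3.
Foot = (27, 24, 3) − (-2/3)·(-36, -36, 3) = (3, 0, 5).

(3, 0, 5)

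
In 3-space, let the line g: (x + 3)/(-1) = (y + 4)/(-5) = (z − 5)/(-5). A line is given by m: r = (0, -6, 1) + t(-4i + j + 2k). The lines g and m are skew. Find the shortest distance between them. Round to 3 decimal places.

0.811

g has direction (-1, -5, -5) through (-3, -4, 5).
Common perpendicular direction n = (-1, -5, -5) × (-4, 1, 2) = (-5, 22, -21).
With w = (0, -6, 1) − (-3, -4, 5) = (3, -2, -4), w · n = 25.
Distance = |w · n| / |n| = |25| / √950 ≈ 0.811.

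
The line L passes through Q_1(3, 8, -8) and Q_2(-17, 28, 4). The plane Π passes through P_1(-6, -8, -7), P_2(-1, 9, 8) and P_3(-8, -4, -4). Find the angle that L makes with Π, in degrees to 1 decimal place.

1.9

A direction vector for L is Q_2 − Q_1 = (-20, 20, 12).
P_1P_2 = (5, 17, 15), P_1P_3 = (-2, 4, 3); a normal to Π is P_1P_2 × P_1P_3 = (-9, -45, 54).
Using P_1: Π has equation -9x - 45y + 54z = 36.
sin θ = |n·v| / (|n||v|) = |-72| / (√5022 · √944) = 0.03307.
θ ≈ 1.9°.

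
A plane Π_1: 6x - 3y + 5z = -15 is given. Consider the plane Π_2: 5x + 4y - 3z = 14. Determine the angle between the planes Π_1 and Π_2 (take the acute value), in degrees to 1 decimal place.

cos θ = |n₁·n₂| / (|n₁||n₂|) = |3| / (√70 · √50).
θ = arccos(0.05071) ≈ 87.1°.

87.1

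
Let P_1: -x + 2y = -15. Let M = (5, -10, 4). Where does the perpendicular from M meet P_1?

Foot = M − λn with λ = (n·M − d)/|n|² = (-25 − (-15))/5 = -2.
Foot = (5, -10, 4) − (-2)·(-1, 2, 0) = (3, -6, 4).

(3, -6, 4)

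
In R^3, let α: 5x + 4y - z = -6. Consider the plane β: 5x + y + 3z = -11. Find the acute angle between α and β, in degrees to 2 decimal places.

cos θ = |n₁·n₂| / (|n₁||n₂|) = |26| / (√42 · √35).
θ = arccos(0.67813) ≈ 47.30°.

47.30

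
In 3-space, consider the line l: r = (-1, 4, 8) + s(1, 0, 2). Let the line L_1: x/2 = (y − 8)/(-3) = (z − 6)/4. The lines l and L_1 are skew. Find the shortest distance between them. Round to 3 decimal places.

L_1 has direction (2, -3, 4) through (0, 8, 6).
Common perpendicular direction n = (1, 0, 2) × (2, -3, 4) = (6, 0, -3).
With w = (0, 8, 6) − (-1, 4, 8) = (1, 4, -2), w · n = 12.
Distance = |w · n| / |n| = |12| / √45 ≈ 1.789.

1.789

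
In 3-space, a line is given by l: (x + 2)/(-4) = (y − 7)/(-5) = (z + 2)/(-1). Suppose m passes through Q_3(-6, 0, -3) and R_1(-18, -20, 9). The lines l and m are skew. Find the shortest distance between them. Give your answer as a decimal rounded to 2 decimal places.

1.18

l has direction (-4, -5, -1) through (-2, 7, -2).
A direction vector for m is R_1 − Q_3 = (-12, -20, 12).
Common perpendicular direction n = (-4, -5, -1) × (-12, -20, 12) = (-80, 60, 20).
With w = (-6, 0, -3) − (-2, 7, -2) = (-4, -7, -1), w · n = -120.
Distance = |w · n| / |n| = |-120| / √10400 ≈ 1.18.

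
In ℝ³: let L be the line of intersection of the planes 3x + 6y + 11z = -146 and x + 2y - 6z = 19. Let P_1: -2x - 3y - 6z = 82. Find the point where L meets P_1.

Direction of L: (3, 6, 11) × (1, 2, -6) = (-58, 29, 0).
A point on L: solving the two plane equations with x = -19 gives (-19, -2, -7).
Substitute r = (-19, -2, -7) + t(-58, 29, 0) into the plane: 86 + 29t = 82, so t = -4/29.
Intersection: (-19, -2, -7) + (-4/29)·(-58, 29, 0) = (-11, -6, -7).

(-11, -6, -7)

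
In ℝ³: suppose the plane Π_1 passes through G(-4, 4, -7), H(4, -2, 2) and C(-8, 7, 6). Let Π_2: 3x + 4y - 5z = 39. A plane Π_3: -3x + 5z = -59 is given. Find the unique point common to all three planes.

(8, -5, -7)

GH = (8, -6, 9), GC = (-4, 3, 13); a normal to Π_1 is GH × GC = (-105, -140, 0).
Using G: Π_1 has equation -105x - 140y = -140.
Solving the 3×3 linear system -105x - 140y = -140, 3x + 4y - 5z = 39, -3x + 5z = -59 (e.g. by elimination or Cramer's rule, determinant = -2100) gives (8, -5, -7).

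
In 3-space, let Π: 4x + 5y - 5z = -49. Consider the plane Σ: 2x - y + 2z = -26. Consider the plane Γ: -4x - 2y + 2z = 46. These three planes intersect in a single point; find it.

Solving the 3×3 linear system 4x + 5y - 5z = -49, 2x - y + 2z = -26, -4x - 2y + 2z = 46 (e.g. by elimination or Cramer's rule, determinant = -12) gives (-11, -6, -5).

(-11, -6, -5)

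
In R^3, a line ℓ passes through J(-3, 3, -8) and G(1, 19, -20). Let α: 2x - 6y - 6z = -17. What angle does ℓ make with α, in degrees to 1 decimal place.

5.2

A direction vector for ℓ is G − J = (4, 16, -12).
sin θ = |n·v| / (|n||v|) = |-16| / (√76 · √416) = 0.08998.
θ ≈ 5.2°.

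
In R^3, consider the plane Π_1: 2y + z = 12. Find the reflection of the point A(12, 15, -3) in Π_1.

(12, 3, -9)

λ = (n·A − d)/|n|² = (27 − 12)/5 = 3.
Reflection = A − 2λn = (12, 15, -3) − 6·(0, 2, 1) = (12, 3, -9).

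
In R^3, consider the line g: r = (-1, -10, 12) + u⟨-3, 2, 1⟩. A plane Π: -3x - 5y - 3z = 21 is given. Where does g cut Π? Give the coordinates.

(2, -12, 11)

Substitute r = (-1, -10, 12) + t(-3, 2, 1) into the plane: 17 + (-4)t = 21, so t = -1.
Intersection: (-1, -10, 12) + (-1)·(-3, 2, 1) = (2, -12, 11).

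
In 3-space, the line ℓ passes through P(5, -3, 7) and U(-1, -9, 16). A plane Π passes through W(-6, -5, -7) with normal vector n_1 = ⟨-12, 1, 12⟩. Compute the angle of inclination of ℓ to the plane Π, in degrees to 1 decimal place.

A direction vector for ℓ is U − P = (-6, -6, 9).
Π: n_1·r = n_1·W gives -12x + y + 12z = -17.
sin θ = |n·v| / (|n||v|) = |174| / (√289 · √153) = 0.82747.
θ ≈ 55.8°.

55.8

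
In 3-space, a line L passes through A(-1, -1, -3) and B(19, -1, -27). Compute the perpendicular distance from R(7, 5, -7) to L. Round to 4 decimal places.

6.9895

A direction vector for L is B − A = (20, 0, -24).
Taking (-1, -1, -3) on L with direction v = (20, 0, -24): w = R − (-1, -1, -3) = (8, 6, -4), and w × v = (-144, 112, -120).
Distance = |w × v| / |v| = √47680 / √976 ≈ 6.9895.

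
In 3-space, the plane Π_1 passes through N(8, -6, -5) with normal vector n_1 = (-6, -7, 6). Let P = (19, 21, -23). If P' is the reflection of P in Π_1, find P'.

(-17, -21, 13)

Π_1: n_1·r = n_1·N gives -6x - 7y + 6z = -36.
λ = (n·P − d)/|n|² = (-399 − (-36))/121 = -3.
Reflection = P − 2λn = (19, 21, -23) − (-6)·(-6, -7, 6) = (-17, -21, 13).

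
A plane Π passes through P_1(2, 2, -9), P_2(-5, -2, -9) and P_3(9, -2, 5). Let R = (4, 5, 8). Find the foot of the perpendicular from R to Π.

(8, -2, 4)

P_1P_2 = (-7, -4, 0), P_1P_3 = (7, -4, 14); a normal to Π is P_1P_2 × P_1P_3 = (-56, 98, 56).
Using P_1: Π has equation -56x + 98y + 56z = -420.
Foot = R − λn with λ = (n·R − d)/|n|² = (714 − (-420))/15876 = 1/14.
Foot = (4, 5, 8) − (1/14)·(-56, 98, 56) = (8, -2, 4).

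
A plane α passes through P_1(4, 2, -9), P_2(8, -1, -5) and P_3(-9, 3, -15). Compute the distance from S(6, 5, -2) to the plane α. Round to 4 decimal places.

6.4101

P_1P_2 = (4, -3, 4), P_1P_3 = (-13, 1, -6); a normal to α is P_1P_2 × P_1P_3 = (14, -28, -35).
Using P_1: α has equation 14x - 28y - 35z = 315.
n·S − d = (14)·(6) + (-28)·(5) + (-35)·(-2) − 315 = -301; |n| = √2205.
Distance = |-301| / √2205 = 301/√2205 ≈ 6.4101.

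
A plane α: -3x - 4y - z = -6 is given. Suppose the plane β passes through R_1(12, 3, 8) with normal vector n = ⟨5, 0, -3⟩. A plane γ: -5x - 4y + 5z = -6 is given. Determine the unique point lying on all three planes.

(9, -6, 3)

β: n·r = n·R_1 gives 5x - 3z = 36.
Solving the 3×3 linear system -3x - 4y - z = -6, 5x - 3z = 36, -5x - 4y + 5z = -6 (e.g. by elimination or Cramer's rule, determinant = 96) gives (9, -6, 3).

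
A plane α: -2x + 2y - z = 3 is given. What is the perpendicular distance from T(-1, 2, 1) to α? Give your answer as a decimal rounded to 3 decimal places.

0.667

n·T − d = (-2)·(-1) + (2)·(2) + (-1)·(1) − 3 = 2; |n| = √9.
Distance = |2| / √9 = 2/√9 ≈ 0.667.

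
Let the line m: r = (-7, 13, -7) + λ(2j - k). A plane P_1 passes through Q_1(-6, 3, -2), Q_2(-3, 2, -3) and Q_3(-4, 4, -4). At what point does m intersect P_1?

(-7, 5, -3)

Q_1Q_2 = (3, -1, -1), Q_1Q_3 = (2, 1, -2); a normal to P_1 is Q_1Q_2 × Q_1Q_3 = (3, 4, 5).
Using Q_1: P_1 has equation 3x + 4y + 5z = -16.
Substitute r = (-7, 13, -7) + t(0, 2, -1) into the plane: -4 + 3t = -16, so t = -4.
Intersection: (-7, 13, -7) + (-4)·(0, 2, -1) = (-7, 5, -3).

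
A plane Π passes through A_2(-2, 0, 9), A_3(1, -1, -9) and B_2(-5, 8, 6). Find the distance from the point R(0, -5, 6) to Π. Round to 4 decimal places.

A_2A_3 = (3, -1, -18), A_2B_2 = (-3, 8, -3); a normal to Π is A_2A_3 × A_2B_2 = (147, 63, 21).
Using A_2: Π has equation 147x + 63y + 21z = -105.
n·R − d = (147)·(0) + (63)·(-5) + (21)·(6) − (-105) = -84; |n| = √26019.
Distance = |-84| / √26019 = 84/√26019 ≈ 0.5208.

0.5208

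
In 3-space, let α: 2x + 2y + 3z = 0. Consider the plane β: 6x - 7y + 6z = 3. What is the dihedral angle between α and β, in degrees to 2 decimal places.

cos θ = |n₁·n₂| / (|n₁||n₂|) = |16| / (√17 · √121).
θ = arccos(0.35278) ≈ 69.34°.

69.34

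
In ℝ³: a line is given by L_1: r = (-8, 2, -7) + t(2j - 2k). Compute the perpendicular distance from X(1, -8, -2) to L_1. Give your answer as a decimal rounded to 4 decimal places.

9.6695

Taking (-8, 2, -7) on L_1 with direction v = (0, 2, -2): w = X − (-8, 2, -7) = (9, -10, 5), and w × v = (10, 18, 18).
Distance = |w × v| / |v| = √748 / √8 ≈ 9.6695.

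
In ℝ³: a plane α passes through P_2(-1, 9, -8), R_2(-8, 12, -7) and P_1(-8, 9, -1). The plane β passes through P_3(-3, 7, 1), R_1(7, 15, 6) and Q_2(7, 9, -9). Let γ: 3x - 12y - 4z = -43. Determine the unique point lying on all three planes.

P_2R_2 = (-7, 3, 1), P_2P_1 = (-7, 0, 7); a normal to α is P_2R_2 × P_2P_1 = (21, 42, 21).
Using P_2: α has equation 21x + 42y + 21z = 189.
P_3R_1 = (10, 8, 5), P_3Q_2 = (10, 2, -10); a normal to β is P_3R_1 × P_3Q_2 = (-90, 150, -60).
Using P_3: β has equation -90x + 150y - 60z = 1260.
Solving the 3×3 linear system 21x + 42y + 21z = 189, -90x + 150y - 60z = 1260, 3x - 12y - 4z = -43 (e.g. by elimination or Cramer's rule, determinant = -37170) gives (3, 7, -8).

(3, 7, -8)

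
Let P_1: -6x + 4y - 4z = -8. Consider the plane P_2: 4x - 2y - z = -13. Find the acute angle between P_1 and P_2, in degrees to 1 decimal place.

cos θ = |n₁·n₂| / (|n₁||n₂|) = |-28| / (√68 · √21).
θ = arccos(0.74096) ≈ 42.2°.

42.2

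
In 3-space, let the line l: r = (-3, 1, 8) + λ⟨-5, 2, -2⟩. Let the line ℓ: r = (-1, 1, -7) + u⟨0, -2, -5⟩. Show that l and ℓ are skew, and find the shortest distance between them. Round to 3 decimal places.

5.865

Common perpendicular direction n = (-5, 2, -2) × (0, -2, -5) = (-14, -25, 10).
With w = (-1, 1, -7) − (-3, 1, 8) = (2, 0, -15), w · n = -178.
Since n ≠ 0 the lines are not parallel, and w · n = -178 ≠ 0 so they do not intersect; hence they are skew.
Distance = |w · n| / |n| = |-178| / √921 ≈ 5.865.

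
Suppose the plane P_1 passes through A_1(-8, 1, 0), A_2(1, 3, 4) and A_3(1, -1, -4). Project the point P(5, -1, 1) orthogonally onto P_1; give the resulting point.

(5, 1, 0)

A_1A_2 = (9, 2, 4), A_1A_3 = (9, -2, -4); a normal to P_1 is A_1A_2 × A_1A_3 = (0, 72, -36).
Using A_1: P_1 has equation 72y - 36z = 72.
Foot = P − λn with λ = (n·P − d)/|n|² = (-108 − 72)/6480 = -1/36.
Foot = (5, -1, 1) − (-1/36)·(0, 72, -36) = (5, 1, 0).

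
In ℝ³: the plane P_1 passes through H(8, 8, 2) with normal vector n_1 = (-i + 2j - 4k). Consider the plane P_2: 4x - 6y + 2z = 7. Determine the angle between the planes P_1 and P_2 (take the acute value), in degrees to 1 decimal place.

45.6

P_1: n_1·r = n_1·H gives -x + 2y - 4z = 0.
cos θ = |n₁·n₂| / (|n₁||n₂|) = |-24| / (√21 · √56).
θ = arccos(0.69985) ≈ 45.6°.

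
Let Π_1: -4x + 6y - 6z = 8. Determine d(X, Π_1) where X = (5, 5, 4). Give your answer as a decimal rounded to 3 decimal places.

n·X − d = (-4)·(5) + (6)·(5) + (-6)·(4) − 8 = -22; |n| = √88.
Distance = |-22| / √88 = 22/√88 ≈ 2.345.

2.345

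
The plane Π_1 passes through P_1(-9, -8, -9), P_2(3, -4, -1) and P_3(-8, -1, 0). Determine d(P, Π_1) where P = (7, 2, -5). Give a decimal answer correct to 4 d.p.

7.7152

P_1P_2 = (12, 4, 8), P_1P_3 = (1, 7, 9); a normal to Π_1 is P_1P_2 × P_1P_3 = (-20, -100, 80).
Using P_1: Π_1 has equation -20x - 100y + 80z = 260.
n·P − d = (-20)·(7) + (-100)·(2) + (80)·(-5) − 260 = -1000; |n| = √16800.
Distance = |-1000| / √16800 = 1000/√16800 ≈ 7.7152.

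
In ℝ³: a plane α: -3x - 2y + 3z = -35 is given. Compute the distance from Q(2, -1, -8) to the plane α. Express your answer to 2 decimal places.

n·Q − d = (-3)·(2) + (-2)·(-1) + (3)·(-8) − (-35) = 7; |n| = √22.
Distance = |7| / √22 = 7/√22 ≈ 1.49.

1.49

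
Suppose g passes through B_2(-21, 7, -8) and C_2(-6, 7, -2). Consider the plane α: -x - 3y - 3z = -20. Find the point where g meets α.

(-1, 7, 0)

A direction vector for g is C_2 − B_2 = (15, 0, 6).
Substitute r = (-21, 7, -8) + t(15, 0, 6) into the plane: 24 + (-33)t = -20, so t = 4/3.
Intersection: (-21, 7, -8) + (4/3)·(15, 0, 6) = (-1, 7, 0).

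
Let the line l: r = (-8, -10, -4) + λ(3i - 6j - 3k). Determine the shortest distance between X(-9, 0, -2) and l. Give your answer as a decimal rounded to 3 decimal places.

4.103

Taking (-8, -10, -4) on l with direction v = (3, -6, -3): w = X − (-8, -10, -4) = (-1, 10, 2), and w × v = (-18, 3, -24).
Distance = |w × v| / |v| = √909 / √54 ≈ 4.103.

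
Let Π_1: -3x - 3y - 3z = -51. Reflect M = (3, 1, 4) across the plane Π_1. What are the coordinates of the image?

(9, 7, 10)

λ = (n·M − d)/|n|² = (-24 − (-51))/27 = 1.
Reflection = M − 2λn = (3, 1, 4) − 2·(-3, -3, -3) = (9, 7, 10).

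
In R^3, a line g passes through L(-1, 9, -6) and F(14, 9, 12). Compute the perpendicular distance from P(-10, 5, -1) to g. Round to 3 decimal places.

A direction vector for g is F − L = (15, 0, 18).
Taking (-1, 9, -6) on g with direction v = (15, 0, 18): w = P − (-1, 9, -6) = (-9, -4, 5), and w × v = (-72, 237, 60).
Distance = |w × v| / |v| = √64953 / √549 ≈ 10.877.

10.877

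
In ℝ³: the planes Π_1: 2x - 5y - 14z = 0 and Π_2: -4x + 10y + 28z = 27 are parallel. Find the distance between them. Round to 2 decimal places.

0.90

Rescale Π_2 by 1/(-2): 2x - 5y - 14z = -27/2. Then distance = |0 − (-27/2)| / √225 ≈ 0.90.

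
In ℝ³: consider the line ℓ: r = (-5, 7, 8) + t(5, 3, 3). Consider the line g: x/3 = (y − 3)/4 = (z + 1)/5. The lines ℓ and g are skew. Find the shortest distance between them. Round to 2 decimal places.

1.02

g has direction (3, 4, 5) through (0, 3, -1).
Common perpendicular direction n = (5, 3, 3) × (3, 4, 5) = (3, -16, 11).
With w = (0, 3, -1) − (-5, 7, 8) = (5, -4, -9), w · n = -20.
Distance = |w · n| / |n| = |-20| / √386 ≈ 1.02.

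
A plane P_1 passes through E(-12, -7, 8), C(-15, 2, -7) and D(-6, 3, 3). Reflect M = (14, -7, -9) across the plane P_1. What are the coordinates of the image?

EC = (-3, 9, -15), ED = (6, 10, -5); a normal to P_1 is EC × ED = (105, -105, -84).
Using E: P_1 has equation 105x - 105y - 84z = -1197.
λ = (n·M − d)/|n|² = (2961 − (-1197))/29106 = 1/7.
Reflection = M − 2λn = (14, -7, -9) − (2/7)·(105, -105, -84) = (-16, 23, 15).

(-16, 23, 15)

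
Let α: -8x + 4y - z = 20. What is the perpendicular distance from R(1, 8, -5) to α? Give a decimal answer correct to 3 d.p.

1.000

n·R − d = (-8)·(1) + (4)·(8) + (-1)·(-5) − 20 = 9; |n| = √81.
Distance = |9| / √81 = 9/√81 ≈ 1.000.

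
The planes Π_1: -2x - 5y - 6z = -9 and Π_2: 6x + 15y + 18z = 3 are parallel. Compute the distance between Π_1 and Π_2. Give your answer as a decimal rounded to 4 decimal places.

Rescale Π_2 by 1/(-3): -2x - 5y - 6z = -1. Then distance = |-9 − (-1)| / √65 ≈ 0.9923.

0.9923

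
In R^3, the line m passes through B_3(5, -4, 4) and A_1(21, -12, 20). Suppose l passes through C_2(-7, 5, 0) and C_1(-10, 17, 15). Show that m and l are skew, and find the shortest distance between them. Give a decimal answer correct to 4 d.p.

A direction vector for m is A_1 − B_3 = (16, -8, 16).
A direction vector for l is C_1 − C_2 = (-3, 12, 15).
Common perpendicular direction n = (16, -8, 16) × (-3, 12, 15) = (-312, -288, 168).
With w = (-7, 5, 0) − (5, -4, 4) = (-12, 9, -4), w · n = 480.
Since n ≠ 0 the lines are not parallel, and w · n = 480 ≠ 0 so they do not intersect; hence they are skew.
Distance = |w · n| / |n| = |480| / √208512 ≈ 1.0512.

1.0512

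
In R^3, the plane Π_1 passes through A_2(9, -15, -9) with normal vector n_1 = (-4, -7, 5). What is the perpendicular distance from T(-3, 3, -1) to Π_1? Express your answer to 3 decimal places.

4.006

Π_1: n_1·r = n_1·A_2 gives -4x - 7y + 5z = 24.
n·T − d = (-4)·(-3) + (-7)·(3) + (5)·(-1) − 24 = -38; |n| = √90.
Distance = |-38| / √90 = 38/√90 ≈ 4.006.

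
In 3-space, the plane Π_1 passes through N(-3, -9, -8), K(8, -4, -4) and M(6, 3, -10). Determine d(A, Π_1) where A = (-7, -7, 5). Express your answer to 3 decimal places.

NK = (11, 5, 4), NM = (9, 12, -2); a normal to Π_1 is NK × NM = (-58, 58, 87).
Using N: Π_1 has equation -58x + 58y + 87z = -1044.
n·A − d = (-58)·(-7) + (58)·(-7) + (87)·(5) − (-1044) = 1479; |n| = √14297.
Distance = |1479| / √14297 = 1479/√14297 ≈ 12.369.

12.369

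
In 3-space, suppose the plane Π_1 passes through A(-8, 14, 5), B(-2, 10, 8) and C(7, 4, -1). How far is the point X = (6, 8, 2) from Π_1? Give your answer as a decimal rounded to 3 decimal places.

AB = (6, -4, 3), AC = (15, -10, -6); a normal to Π_1 is AB × AC = (54, 81, 0).
Using A: Π_1 has equation 54x + 81y = 702.
n·X − d = (54)·(6) + (81)·(8) + (0)·(2) − 702 = 270; |n| = √9477.
Distance = |270| / √9477 = 270/√9477 ≈ 2.774.

2.774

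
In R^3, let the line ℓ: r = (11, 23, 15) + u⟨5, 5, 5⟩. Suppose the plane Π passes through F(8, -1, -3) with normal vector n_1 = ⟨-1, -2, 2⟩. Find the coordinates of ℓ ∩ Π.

Π: n_1·r = n_1·F gives -x - 2y + 2z = -12.
Substitute r = (11, 23, 15) + t(5, 5, 5) into the plane: -27 + (-5)t = -12, so t = -3.
Intersection: (11, 23, 15) + (-3)·(5, 5, 5) = (-4, 8, 0).

(-4, 8, 0)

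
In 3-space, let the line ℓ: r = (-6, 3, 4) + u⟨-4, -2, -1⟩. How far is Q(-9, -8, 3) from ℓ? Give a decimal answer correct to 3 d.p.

8.524

Taking (-6, 3, 4) on ℓ with direction v = (-4, -2, -1): w = Q − (-6, 3, 4) = (-3, -11, -1), and w × v = (9, 1, -38).
Distance = |w × v| / |v| = √1526 / √21 ≈ 8.524.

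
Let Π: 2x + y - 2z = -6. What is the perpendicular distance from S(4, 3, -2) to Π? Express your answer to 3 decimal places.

n·S − d = (2)·(4) + (1)·(3) + (-2)·(-2) − (-6) = 21; |n| = √9.
Distance = |21| / √9 = 21/√9 ≈ 7.000.

7.000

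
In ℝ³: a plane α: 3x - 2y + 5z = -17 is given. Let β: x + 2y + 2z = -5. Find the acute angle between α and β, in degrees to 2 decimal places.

60.88

cos θ = |n₁·n₂| / (|n₁||n₂|) = |9| / (√38 · √9).
θ = arccos(0.48666) ≈ 60.88°.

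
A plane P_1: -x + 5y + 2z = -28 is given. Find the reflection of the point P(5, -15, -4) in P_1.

(1, 5, 4)

λ = (n·P − d)/|n|² = (-88 − (-28))/30 = -2.
Reflection = P − 2λn = (5, -15, -4) − (-4)·(-1, 5, 2) = (1, 5, 4).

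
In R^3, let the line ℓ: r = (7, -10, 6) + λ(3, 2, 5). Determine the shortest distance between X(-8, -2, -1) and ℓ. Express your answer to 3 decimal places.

15.173

Taking (7, -10, 6) on ℓ with direction v = (3, 2, 5): w = X − (7, -10, 6) = (-15, 8, -7), and w × v = (54, 54, -54).
Distance = |w × v| / |v| = √8748 / √38 ≈ 15.173.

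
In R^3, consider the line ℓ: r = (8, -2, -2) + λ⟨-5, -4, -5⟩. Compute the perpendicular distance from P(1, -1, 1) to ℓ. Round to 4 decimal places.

Taking (8, -2, -2) on ℓ with direction v = (-5, -4, -5): w = P − (8, -2, -2) = (-7, 1, 3), and w × v = (7, -50, 33).
Distance = |w × v| / |v| = √3638 / √66 ≈ 7.4244.

7.4244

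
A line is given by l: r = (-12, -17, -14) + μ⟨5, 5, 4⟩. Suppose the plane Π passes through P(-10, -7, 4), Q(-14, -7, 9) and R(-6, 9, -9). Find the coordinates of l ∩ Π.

PQ = (-4, 0, 5), PR = (4, 16, -13); a normal to Π is PQ × PR = (-80, -32, -64).
Using P: Π has equation -80x - 32y - 64z = 768.
Substitute r = (-12, -17, -14) + t(5, 5, 4) into the plane: 2400 + (-816)t = 768, so t = 2.
Intersection: (-12, -17, -14) + 2·(5, 5, 4) = (-2, -7, -6).

(-2, -7, -6)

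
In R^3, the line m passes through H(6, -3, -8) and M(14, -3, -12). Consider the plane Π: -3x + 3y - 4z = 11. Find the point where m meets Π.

A direction vector for m is M − H = (8, 0, -4).
Substitute r = (6, -3, -8) + t(8, 0, -4) into the plane: 5 + (-8)t = 11, so t = -3/4.
Intersection: (6, -3, -8) + (-3/4)·(8, 0, -4) = (0, -3, -5).

(0, -3, -5)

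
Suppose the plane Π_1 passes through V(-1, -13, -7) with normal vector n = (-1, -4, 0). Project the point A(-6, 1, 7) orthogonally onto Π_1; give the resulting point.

Π_1: n·r = n·V gives -x - 4y = 53.
Foot = A − λn with λ = (n·A − d)/|n|² = (2 − 53)/17 = -3.
Foot = (-6, 1, 7) − (-3)·(-1, -4, 0) = (-9, -11, 7).

(-9, -11, 7)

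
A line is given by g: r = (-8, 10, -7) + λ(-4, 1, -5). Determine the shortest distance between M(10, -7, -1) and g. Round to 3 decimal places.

17.659

Taking (-8, 10, -7) on g with direction v = (-4, 1, -5): w = M − (-8, 10, -7) = (18, -17, 6), and w × v = (79, 66, -50).
Distance = |w × v| / |v| = √13097 / √42 ≈ 17.659.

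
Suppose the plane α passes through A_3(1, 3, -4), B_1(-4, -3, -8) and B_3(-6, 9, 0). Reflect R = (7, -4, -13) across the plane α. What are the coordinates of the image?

(7, -8, -7)

A_3B_1 = (-5, -6, -4), A_3B_3 = (-7, 6, 4); a normal to α is A_3B_1 × A_3B_3 = (0, 48, -72).
Using A_3: α has equation 48y - 72z = 432.
λ = (n·R − d)/|n|² = (744 − 432)/7488 = 1/24.
Reflection = R − 2λn = (7, -4, -13) − (1/12)·(0, 48, -72) = (7, -8, -7).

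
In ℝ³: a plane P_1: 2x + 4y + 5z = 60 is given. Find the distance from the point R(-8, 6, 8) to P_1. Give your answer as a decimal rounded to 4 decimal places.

n·R − d = (2)·(-8) + (4)·(6) + (5)·(8) − 60 = -12; |n| = √45.
Distance = |-12| / √45 = 12/√45 ≈ 1.7889.

1.7889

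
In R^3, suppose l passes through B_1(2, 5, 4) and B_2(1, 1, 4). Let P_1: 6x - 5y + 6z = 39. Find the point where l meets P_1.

A direction vector for l is B_2 − B_1 = (-1, -4, 0).
Substitute r = (2, 5, 4) + t(-1, -4, 0) into the plane: 11 + 14t = 39, so t = 2.
Intersection: (2, 5, 4) + 2·(-1, -4, 0) = (0, -3, 4).

(0, -3, 4)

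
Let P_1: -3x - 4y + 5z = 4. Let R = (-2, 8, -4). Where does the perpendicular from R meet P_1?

Foot = R − λn with λ = (n·R − d)/|n|² = (-46 − 4)/50 = -1.
Foot = (-2, 8, -4) − (-1)·(-3, -4, 5) = (-5, 4, 1).

(-5, 4, 1)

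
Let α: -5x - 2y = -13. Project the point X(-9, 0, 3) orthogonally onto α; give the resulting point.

Foot = X − λn with λ = (n·X − d)/|n|² = (45 − (-13))/29 = 2.
Foot = (-9, 0, 3) − 2·(-5, -2, 0) = (1, 4, 3).

(1, 4, 3)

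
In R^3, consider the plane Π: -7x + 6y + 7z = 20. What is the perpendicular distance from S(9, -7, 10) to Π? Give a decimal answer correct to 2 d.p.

n·S − d = (-7)·(9) + (6)·(-7) + (7)·(10) − 20 = -55; |n| = √134.
Distance = |-55| / √134 = 55/√134 ≈ 4.75.

4.75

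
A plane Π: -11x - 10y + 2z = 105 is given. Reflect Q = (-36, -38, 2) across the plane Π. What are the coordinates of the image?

(30, 22, -10)

λ = (n·Q − d)/|n|² = (780 − 105)/225 = 3.
Reflection = Q − 2λn = (-36, -38, 2) − 6·(-11, -10, 2) = (30, 22, -10).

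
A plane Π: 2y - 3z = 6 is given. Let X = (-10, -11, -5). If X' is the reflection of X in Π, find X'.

λ = (n·X − d)/|n|² = (-7 − 6)/13 = -1.
Reflection = X − 2λn = (-10, -11, -5) − (-2)·(0, 2, -3) = (-10, -7, -11).

(-10, -7, -11)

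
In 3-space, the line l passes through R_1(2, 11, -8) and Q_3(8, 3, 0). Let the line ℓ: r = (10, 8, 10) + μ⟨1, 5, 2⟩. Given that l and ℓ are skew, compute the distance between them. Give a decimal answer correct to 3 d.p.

A direction vector for l is Q_3 − R_1 = (6, -8, 8).
Common perpendicular direction n = (6, -8, 8) × (1, 5, 2) = (-56, -4, 38).
With w = (10, 8, 10) − (2, 11, -8) = (8, -3, 18), w · n = 248.
Distance = |w · n| / |n| = |248| / √4596 ≈ 3.658.

3.658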